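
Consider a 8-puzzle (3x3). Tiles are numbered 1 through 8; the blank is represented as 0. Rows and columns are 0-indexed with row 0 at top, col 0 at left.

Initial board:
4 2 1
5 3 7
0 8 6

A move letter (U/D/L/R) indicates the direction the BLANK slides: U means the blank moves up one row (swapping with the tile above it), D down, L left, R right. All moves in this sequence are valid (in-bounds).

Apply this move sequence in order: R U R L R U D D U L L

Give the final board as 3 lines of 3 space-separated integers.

Answer: 4 2 1
0 5 7
8 3 6

Derivation:
After move 1 (R):
4 2 1
5 3 7
8 0 6

After move 2 (U):
4 2 1
5 0 7
8 3 6

After move 3 (R):
4 2 1
5 7 0
8 3 6

After move 4 (L):
4 2 1
5 0 7
8 3 6

After move 5 (R):
4 2 1
5 7 0
8 3 6

After move 6 (U):
4 2 0
5 7 1
8 3 6

After move 7 (D):
4 2 1
5 7 0
8 3 6

After move 8 (D):
4 2 1
5 7 6
8 3 0

After move 9 (U):
4 2 1
5 7 0
8 3 6

After move 10 (L):
4 2 1
5 0 7
8 3 6

After move 11 (L):
4 2 1
0 5 7
8 3 6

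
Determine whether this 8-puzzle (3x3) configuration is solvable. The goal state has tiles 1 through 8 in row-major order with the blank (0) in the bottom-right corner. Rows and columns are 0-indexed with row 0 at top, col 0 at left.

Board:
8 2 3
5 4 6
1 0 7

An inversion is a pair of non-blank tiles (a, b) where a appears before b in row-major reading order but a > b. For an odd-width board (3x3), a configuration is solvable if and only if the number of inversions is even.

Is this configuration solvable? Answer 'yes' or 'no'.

Inversions (pairs i<j in row-major order where tile[i] > tile[j] > 0): 13
13 is odd, so the puzzle is not solvable.

Answer: no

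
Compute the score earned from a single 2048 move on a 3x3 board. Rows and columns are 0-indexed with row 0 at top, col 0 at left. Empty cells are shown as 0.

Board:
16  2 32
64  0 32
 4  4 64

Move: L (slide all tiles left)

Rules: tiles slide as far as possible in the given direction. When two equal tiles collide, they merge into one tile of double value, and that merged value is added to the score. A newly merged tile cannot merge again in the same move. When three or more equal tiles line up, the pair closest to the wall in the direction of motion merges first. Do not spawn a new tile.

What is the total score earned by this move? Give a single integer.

Slide left:
row 0: [16, 2, 32] -> [16, 2, 32]  score +0 (running 0)
row 1: [64, 0, 32] -> [64, 32, 0]  score +0 (running 0)
row 2: [4, 4, 64] -> [8, 64, 0]  score +8 (running 8)
Board after move:
16  2 32
64 32  0
 8 64  0

Answer: 8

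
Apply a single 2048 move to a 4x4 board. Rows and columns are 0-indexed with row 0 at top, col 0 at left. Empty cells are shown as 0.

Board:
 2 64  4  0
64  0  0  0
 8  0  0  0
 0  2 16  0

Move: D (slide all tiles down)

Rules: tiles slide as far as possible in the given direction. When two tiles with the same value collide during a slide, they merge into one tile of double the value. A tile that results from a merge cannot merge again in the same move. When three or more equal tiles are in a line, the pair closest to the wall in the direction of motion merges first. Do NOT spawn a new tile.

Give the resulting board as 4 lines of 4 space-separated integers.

Answer:  0  0  0  0
 2  0  0  0
64 64  4  0
 8  2 16  0

Derivation:
Slide down:
col 0: [2, 64, 8, 0] -> [0, 2, 64, 8]
col 1: [64, 0, 0, 2] -> [0, 0, 64, 2]
col 2: [4, 0, 0, 16] -> [0, 0, 4, 16]
col 3: [0, 0, 0, 0] -> [0, 0, 0, 0]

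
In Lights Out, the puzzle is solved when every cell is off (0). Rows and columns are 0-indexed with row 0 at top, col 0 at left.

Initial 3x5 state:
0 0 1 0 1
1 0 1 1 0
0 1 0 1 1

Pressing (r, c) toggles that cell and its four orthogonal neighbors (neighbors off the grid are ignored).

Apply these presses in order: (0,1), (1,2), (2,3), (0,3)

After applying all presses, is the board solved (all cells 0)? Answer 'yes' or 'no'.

Answer: no

Derivation:
After press 1 at (0,1):
1 1 0 0 1
1 1 1 1 0
0 1 0 1 1

After press 2 at (1,2):
1 1 1 0 1
1 0 0 0 0
0 1 1 1 1

After press 3 at (2,3):
1 1 1 0 1
1 0 0 1 0
0 1 0 0 0

After press 4 at (0,3):
1 1 0 1 0
1 0 0 0 0
0 1 0 0 0

Lights still on: 5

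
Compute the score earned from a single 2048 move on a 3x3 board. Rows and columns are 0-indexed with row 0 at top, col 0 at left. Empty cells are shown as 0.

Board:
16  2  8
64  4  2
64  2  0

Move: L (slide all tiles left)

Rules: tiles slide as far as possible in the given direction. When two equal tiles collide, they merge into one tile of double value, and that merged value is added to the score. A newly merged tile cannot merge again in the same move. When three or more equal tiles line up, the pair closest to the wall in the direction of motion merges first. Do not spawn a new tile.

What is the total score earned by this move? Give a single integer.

Slide left:
row 0: [16, 2, 8] -> [16, 2, 8]  score +0 (running 0)
row 1: [64, 4, 2] -> [64, 4, 2]  score +0 (running 0)
row 2: [64, 2, 0] -> [64, 2, 0]  score +0 (running 0)
Board after move:
16  2  8
64  4  2
64  2  0

Answer: 0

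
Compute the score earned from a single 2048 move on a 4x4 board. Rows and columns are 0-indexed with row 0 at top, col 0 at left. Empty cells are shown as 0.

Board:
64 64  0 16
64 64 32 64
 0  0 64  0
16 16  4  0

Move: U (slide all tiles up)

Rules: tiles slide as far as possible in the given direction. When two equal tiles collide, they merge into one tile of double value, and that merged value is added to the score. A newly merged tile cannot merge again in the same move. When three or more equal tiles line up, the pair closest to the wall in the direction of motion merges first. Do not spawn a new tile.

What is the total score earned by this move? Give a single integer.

Slide up:
col 0: [64, 64, 0, 16] -> [128, 16, 0, 0]  score +128 (running 128)
col 1: [64, 64, 0, 16] -> [128, 16, 0, 0]  score +128 (running 256)
col 2: [0, 32, 64, 4] -> [32, 64, 4, 0]  score +0 (running 256)
col 3: [16, 64, 0, 0] -> [16, 64, 0, 0]  score +0 (running 256)
Board after move:
128 128  32  16
 16  16  64  64
  0   0   4   0
  0   0   0   0

Answer: 256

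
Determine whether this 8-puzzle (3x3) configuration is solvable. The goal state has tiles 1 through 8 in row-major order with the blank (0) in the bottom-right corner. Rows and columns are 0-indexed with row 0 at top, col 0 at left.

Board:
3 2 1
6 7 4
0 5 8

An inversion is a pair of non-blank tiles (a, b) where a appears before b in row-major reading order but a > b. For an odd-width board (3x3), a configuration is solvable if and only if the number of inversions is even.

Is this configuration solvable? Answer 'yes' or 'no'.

Inversions (pairs i<j in row-major order where tile[i] > tile[j] > 0): 7
7 is odd, so the puzzle is not solvable.

Answer: no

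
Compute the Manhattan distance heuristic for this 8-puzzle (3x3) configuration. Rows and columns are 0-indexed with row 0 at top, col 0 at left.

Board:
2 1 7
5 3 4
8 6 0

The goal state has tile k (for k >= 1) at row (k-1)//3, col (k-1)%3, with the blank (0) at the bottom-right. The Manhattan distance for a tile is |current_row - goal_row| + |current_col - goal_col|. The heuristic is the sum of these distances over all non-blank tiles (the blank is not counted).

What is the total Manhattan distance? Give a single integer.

Tile 2: at (0,0), goal (0,1), distance |0-0|+|0-1| = 1
Tile 1: at (0,1), goal (0,0), distance |0-0|+|1-0| = 1
Tile 7: at (0,2), goal (2,0), distance |0-2|+|2-0| = 4
Tile 5: at (1,0), goal (1,1), distance |1-1|+|0-1| = 1
Tile 3: at (1,1), goal (0,2), distance |1-0|+|1-2| = 2
Tile 4: at (1,2), goal (1,0), distance |1-1|+|2-0| = 2
Tile 8: at (2,0), goal (2,1), distance |2-2|+|0-1| = 1
Tile 6: at (2,1), goal (1,2), distance |2-1|+|1-2| = 2
Sum: 1 + 1 + 4 + 1 + 2 + 2 + 1 + 2 = 14

Answer: 14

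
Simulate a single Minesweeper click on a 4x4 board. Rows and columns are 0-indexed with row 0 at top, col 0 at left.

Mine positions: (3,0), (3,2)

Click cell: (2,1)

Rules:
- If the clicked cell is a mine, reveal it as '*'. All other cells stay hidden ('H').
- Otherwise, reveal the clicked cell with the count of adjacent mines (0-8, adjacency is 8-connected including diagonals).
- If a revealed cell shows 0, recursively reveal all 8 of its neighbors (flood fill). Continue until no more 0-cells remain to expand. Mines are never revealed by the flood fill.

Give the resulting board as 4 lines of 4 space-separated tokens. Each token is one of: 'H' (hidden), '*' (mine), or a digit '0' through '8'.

H H H H
H H H H
H 2 H H
H H H H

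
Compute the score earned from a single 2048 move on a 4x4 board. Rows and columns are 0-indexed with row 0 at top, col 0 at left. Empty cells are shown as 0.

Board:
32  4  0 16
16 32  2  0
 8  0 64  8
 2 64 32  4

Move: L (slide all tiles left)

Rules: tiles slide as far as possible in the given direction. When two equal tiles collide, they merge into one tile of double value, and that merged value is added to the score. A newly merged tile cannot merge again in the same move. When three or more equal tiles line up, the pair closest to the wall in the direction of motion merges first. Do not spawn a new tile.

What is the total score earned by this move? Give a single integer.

Slide left:
row 0: [32, 4, 0, 16] -> [32, 4, 16, 0]  score +0 (running 0)
row 1: [16, 32, 2, 0] -> [16, 32, 2, 0]  score +0 (running 0)
row 2: [8, 0, 64, 8] -> [8, 64, 8, 0]  score +0 (running 0)
row 3: [2, 64, 32, 4] -> [2, 64, 32, 4]  score +0 (running 0)
Board after move:
32  4 16  0
16 32  2  0
 8 64  8  0
 2 64 32  4

Answer: 0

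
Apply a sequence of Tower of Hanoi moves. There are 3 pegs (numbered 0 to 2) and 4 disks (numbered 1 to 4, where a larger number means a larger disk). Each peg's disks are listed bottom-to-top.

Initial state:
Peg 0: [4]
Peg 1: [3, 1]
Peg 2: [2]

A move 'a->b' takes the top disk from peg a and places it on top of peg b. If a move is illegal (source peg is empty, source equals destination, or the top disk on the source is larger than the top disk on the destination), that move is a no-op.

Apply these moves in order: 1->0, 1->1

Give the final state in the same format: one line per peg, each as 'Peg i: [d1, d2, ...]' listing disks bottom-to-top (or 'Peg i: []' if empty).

After move 1 (1->0):
Peg 0: [4, 1]
Peg 1: [3]
Peg 2: [2]

After move 2 (1->1):
Peg 0: [4, 1]
Peg 1: [3]
Peg 2: [2]

Answer: Peg 0: [4, 1]
Peg 1: [3]
Peg 2: [2]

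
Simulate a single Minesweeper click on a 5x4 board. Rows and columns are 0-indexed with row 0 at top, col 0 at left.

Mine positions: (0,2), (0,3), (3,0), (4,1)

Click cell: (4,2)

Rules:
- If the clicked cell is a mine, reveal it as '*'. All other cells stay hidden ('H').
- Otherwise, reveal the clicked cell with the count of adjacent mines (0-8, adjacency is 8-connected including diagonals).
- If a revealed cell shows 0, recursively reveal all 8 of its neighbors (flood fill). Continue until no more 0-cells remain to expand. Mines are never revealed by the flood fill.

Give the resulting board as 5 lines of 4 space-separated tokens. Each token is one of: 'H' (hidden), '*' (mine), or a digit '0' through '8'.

H H H H
H H H H
H H H H
H H H H
H H 1 H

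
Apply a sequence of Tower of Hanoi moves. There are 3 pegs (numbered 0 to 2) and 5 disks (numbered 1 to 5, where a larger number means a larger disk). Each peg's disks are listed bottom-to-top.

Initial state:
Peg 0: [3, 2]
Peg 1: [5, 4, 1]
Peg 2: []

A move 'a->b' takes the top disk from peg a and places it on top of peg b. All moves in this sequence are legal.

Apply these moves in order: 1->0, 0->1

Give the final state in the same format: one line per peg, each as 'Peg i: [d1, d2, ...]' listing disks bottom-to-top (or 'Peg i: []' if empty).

Answer: Peg 0: [3, 2]
Peg 1: [5, 4, 1]
Peg 2: []

Derivation:
After move 1 (1->0):
Peg 0: [3, 2, 1]
Peg 1: [5, 4]
Peg 2: []

After move 2 (0->1):
Peg 0: [3, 2]
Peg 1: [5, 4, 1]
Peg 2: []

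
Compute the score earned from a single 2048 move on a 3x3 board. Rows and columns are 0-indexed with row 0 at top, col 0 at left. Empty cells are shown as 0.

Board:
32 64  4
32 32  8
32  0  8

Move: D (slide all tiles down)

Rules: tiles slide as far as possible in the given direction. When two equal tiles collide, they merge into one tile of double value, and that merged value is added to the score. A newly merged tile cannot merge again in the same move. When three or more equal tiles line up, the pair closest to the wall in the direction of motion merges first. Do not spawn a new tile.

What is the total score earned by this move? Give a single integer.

Answer: 80

Derivation:
Slide down:
col 0: [32, 32, 32] -> [0, 32, 64]  score +64 (running 64)
col 1: [64, 32, 0] -> [0, 64, 32]  score +0 (running 64)
col 2: [4, 8, 8] -> [0, 4, 16]  score +16 (running 80)
Board after move:
 0  0  0
32 64  4
64 32 16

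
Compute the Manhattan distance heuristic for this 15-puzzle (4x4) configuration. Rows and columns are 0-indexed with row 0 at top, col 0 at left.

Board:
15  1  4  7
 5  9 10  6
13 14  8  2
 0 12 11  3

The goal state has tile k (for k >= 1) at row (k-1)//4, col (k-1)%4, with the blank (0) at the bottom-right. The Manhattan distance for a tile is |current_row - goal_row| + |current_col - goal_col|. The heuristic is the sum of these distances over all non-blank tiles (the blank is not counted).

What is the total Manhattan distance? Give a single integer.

Tile 15: (0,0)->(3,2) = 5
Tile 1: (0,1)->(0,0) = 1
Tile 4: (0,2)->(0,3) = 1
Tile 7: (0,3)->(1,2) = 2
Tile 5: (1,0)->(1,0) = 0
Tile 9: (1,1)->(2,0) = 2
Tile 10: (1,2)->(2,1) = 2
Tile 6: (1,3)->(1,1) = 2
Tile 13: (2,0)->(3,0) = 1
Tile 14: (2,1)->(3,1) = 1
Tile 8: (2,2)->(1,3) = 2
Tile 2: (2,3)->(0,1) = 4
Tile 12: (3,1)->(2,3) = 3
Tile 11: (3,2)->(2,2) = 1
Tile 3: (3,3)->(0,2) = 4
Sum: 5 + 1 + 1 + 2 + 0 + 2 + 2 + 2 + 1 + 1 + 2 + 4 + 3 + 1 + 4 = 31

Answer: 31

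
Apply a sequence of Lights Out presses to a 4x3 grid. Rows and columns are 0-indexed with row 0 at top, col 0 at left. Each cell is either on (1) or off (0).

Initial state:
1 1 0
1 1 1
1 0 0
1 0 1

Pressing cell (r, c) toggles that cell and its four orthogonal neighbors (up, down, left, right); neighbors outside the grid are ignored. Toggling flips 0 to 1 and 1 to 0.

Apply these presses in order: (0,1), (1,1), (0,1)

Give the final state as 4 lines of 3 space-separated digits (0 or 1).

Answer: 1 0 0
0 0 0
1 1 0
1 0 1

Derivation:
After press 1 at (0,1):
0 0 1
1 0 1
1 0 0
1 0 1

After press 2 at (1,1):
0 1 1
0 1 0
1 1 0
1 0 1

After press 3 at (0,1):
1 0 0
0 0 0
1 1 0
1 0 1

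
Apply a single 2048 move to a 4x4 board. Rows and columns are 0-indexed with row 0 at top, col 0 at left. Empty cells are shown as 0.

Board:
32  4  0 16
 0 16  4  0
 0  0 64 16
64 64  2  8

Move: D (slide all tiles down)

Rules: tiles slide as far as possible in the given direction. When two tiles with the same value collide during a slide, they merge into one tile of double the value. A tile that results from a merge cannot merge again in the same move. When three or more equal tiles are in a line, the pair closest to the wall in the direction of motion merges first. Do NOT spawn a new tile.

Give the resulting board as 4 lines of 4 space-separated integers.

Answer:  0  0  0  0
 0  4  4  0
32 16 64 32
64 64  2  8

Derivation:
Slide down:
col 0: [32, 0, 0, 64] -> [0, 0, 32, 64]
col 1: [4, 16, 0, 64] -> [0, 4, 16, 64]
col 2: [0, 4, 64, 2] -> [0, 4, 64, 2]
col 3: [16, 0, 16, 8] -> [0, 0, 32, 8]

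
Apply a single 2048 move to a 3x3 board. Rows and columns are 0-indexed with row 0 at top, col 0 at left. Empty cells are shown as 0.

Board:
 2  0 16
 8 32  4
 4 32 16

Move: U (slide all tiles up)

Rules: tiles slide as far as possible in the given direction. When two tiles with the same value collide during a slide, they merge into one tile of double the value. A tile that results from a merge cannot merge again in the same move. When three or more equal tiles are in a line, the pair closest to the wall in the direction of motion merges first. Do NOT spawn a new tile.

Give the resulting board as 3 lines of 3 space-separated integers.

Answer:  2 64 16
 8  0  4
 4  0 16

Derivation:
Slide up:
col 0: [2, 8, 4] -> [2, 8, 4]
col 1: [0, 32, 32] -> [64, 0, 0]
col 2: [16, 4, 16] -> [16, 4, 16]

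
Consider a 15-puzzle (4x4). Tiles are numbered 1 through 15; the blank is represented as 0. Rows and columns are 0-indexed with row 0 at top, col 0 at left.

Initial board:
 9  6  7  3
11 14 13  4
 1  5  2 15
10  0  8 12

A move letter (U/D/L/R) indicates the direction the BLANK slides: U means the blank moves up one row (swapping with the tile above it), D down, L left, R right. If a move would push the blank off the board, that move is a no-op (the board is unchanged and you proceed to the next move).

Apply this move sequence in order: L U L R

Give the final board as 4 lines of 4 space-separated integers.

Answer:  9  6  7  3
11 14 13  4
 5  0  2 15
 1 10  8 12

Derivation:
After move 1 (L):
 9  6  7  3
11 14 13  4
 1  5  2 15
 0 10  8 12

After move 2 (U):
 9  6  7  3
11 14 13  4
 0  5  2 15
 1 10  8 12

After move 3 (L):
 9  6  7  3
11 14 13  4
 0  5  2 15
 1 10  8 12

After move 4 (R):
 9  6  7  3
11 14 13  4
 5  0  2 15
 1 10  8 12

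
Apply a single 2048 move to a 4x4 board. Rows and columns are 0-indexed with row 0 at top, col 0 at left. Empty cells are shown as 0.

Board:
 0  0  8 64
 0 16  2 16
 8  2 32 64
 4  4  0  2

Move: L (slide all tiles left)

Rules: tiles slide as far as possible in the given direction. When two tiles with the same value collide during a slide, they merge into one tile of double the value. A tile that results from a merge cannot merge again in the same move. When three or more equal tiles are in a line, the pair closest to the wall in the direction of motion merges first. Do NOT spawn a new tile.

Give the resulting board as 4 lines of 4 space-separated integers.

Answer:  8 64  0  0
16  2 16  0
 8  2 32 64
 8  2  0  0

Derivation:
Slide left:
row 0: [0, 0, 8, 64] -> [8, 64, 0, 0]
row 1: [0, 16, 2, 16] -> [16, 2, 16, 0]
row 2: [8, 2, 32, 64] -> [8, 2, 32, 64]
row 3: [4, 4, 0, 2] -> [8, 2, 0, 0]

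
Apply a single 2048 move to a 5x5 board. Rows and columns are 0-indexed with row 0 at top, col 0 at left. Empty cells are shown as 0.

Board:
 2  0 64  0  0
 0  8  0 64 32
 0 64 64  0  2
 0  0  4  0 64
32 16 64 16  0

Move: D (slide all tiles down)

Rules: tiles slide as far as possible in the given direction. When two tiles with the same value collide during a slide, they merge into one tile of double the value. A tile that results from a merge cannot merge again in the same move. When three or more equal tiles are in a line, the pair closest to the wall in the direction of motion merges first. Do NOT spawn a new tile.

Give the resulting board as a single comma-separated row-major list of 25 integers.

Slide down:
col 0: [2, 0, 0, 0, 32] -> [0, 0, 0, 2, 32]
col 1: [0, 8, 64, 0, 16] -> [0, 0, 8, 64, 16]
col 2: [64, 0, 64, 4, 64] -> [0, 0, 128, 4, 64]
col 3: [0, 64, 0, 0, 16] -> [0, 0, 0, 64, 16]
col 4: [0, 32, 2, 64, 0] -> [0, 0, 32, 2, 64]

Answer: 0, 0, 0, 0, 0, 0, 0, 0, 0, 0, 0, 8, 128, 0, 32, 2, 64, 4, 64, 2, 32, 16, 64, 16, 64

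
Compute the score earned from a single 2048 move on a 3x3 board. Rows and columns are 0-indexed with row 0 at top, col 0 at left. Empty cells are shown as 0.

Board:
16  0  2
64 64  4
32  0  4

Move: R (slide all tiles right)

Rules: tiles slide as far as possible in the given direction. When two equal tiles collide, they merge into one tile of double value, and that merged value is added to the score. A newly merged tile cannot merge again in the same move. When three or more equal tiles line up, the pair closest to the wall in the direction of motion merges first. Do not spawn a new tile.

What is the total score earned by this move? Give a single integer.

Answer: 128

Derivation:
Slide right:
row 0: [16, 0, 2] -> [0, 16, 2]  score +0 (running 0)
row 1: [64, 64, 4] -> [0, 128, 4]  score +128 (running 128)
row 2: [32, 0, 4] -> [0, 32, 4]  score +0 (running 128)
Board after move:
  0  16   2
  0 128   4
  0  32   4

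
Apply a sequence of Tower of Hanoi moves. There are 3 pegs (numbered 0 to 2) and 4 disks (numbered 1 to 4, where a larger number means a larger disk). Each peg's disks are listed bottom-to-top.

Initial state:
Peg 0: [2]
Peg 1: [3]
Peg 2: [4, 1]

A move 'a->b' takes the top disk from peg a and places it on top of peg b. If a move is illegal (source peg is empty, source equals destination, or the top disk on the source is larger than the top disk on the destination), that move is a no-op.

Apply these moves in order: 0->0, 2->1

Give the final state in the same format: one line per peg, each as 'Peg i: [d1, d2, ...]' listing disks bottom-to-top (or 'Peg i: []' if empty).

Answer: Peg 0: [2]
Peg 1: [3, 1]
Peg 2: [4]

Derivation:
After move 1 (0->0):
Peg 0: [2]
Peg 1: [3]
Peg 2: [4, 1]

After move 2 (2->1):
Peg 0: [2]
Peg 1: [3, 1]
Peg 2: [4]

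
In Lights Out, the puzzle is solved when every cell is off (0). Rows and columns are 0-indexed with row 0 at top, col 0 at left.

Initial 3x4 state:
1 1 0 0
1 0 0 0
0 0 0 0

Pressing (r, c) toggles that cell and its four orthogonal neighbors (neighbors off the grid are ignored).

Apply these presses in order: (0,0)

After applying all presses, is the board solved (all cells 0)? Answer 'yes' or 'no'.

After press 1 at (0,0):
0 0 0 0
0 0 0 0
0 0 0 0

Lights still on: 0

Answer: yes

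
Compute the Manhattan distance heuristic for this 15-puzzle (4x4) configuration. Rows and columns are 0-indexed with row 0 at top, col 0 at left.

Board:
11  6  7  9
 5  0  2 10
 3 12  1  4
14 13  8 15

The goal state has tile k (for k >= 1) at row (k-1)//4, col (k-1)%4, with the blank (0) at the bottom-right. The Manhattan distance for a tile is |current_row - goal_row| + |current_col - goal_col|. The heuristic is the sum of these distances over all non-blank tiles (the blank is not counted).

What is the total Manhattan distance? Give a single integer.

Tile 11: at (0,0), goal (2,2), distance |0-2|+|0-2| = 4
Tile 6: at (0,1), goal (1,1), distance |0-1|+|1-1| = 1
Tile 7: at (0,2), goal (1,2), distance |0-1|+|2-2| = 1
Tile 9: at (0,3), goal (2,0), distance |0-2|+|3-0| = 5
Tile 5: at (1,0), goal (1,0), distance |1-1|+|0-0| = 0
Tile 2: at (1,2), goal (0,1), distance |1-0|+|2-1| = 2
Tile 10: at (1,3), goal (2,1), distance |1-2|+|3-1| = 3
Tile 3: at (2,0), goal (0,2), distance |2-0|+|0-2| = 4
Tile 12: at (2,1), goal (2,3), distance |2-2|+|1-3| = 2
Tile 1: at (2,2), goal (0,0), distance |2-0|+|2-0| = 4
Tile 4: at (2,3), goal (0,3), distance |2-0|+|3-3| = 2
Tile 14: at (3,0), goal (3,1), distance |3-3|+|0-1| = 1
Tile 13: at (3,1), goal (3,0), distance |3-3|+|1-0| = 1
Tile 8: at (3,2), goal (1,3), distance |3-1|+|2-3| = 3
Tile 15: at (3,3), goal (3,2), distance |3-3|+|3-2| = 1
Sum: 4 + 1 + 1 + 5 + 0 + 2 + 3 + 4 + 2 + 4 + 2 + 1 + 1 + 3 + 1 = 34

Answer: 34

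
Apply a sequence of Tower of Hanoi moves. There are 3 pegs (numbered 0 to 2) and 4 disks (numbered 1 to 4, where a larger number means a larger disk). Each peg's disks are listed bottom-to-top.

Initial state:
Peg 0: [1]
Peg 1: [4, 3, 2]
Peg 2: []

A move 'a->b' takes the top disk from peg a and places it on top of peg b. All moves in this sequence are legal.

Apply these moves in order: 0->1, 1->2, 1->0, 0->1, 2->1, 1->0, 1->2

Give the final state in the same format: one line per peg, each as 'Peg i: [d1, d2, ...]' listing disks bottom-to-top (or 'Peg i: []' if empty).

Answer: Peg 0: [1]
Peg 1: [4, 3]
Peg 2: [2]

Derivation:
After move 1 (0->1):
Peg 0: []
Peg 1: [4, 3, 2, 1]
Peg 2: []

After move 2 (1->2):
Peg 0: []
Peg 1: [4, 3, 2]
Peg 2: [1]

After move 3 (1->0):
Peg 0: [2]
Peg 1: [4, 3]
Peg 2: [1]

After move 4 (0->1):
Peg 0: []
Peg 1: [4, 3, 2]
Peg 2: [1]

After move 5 (2->1):
Peg 0: []
Peg 1: [4, 3, 2, 1]
Peg 2: []

After move 6 (1->0):
Peg 0: [1]
Peg 1: [4, 3, 2]
Peg 2: []

After move 7 (1->2):
Peg 0: [1]
Peg 1: [4, 3]
Peg 2: [2]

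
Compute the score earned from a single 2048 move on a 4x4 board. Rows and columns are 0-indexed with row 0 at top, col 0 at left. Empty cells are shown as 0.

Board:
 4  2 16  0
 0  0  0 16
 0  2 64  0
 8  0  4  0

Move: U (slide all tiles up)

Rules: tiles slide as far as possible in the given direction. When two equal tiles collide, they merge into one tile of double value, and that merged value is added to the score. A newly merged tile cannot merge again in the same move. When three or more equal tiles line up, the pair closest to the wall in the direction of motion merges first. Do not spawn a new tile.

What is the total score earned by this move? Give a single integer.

Answer: 4

Derivation:
Slide up:
col 0: [4, 0, 0, 8] -> [4, 8, 0, 0]  score +0 (running 0)
col 1: [2, 0, 2, 0] -> [4, 0, 0, 0]  score +4 (running 4)
col 2: [16, 0, 64, 4] -> [16, 64, 4, 0]  score +0 (running 4)
col 3: [0, 16, 0, 0] -> [16, 0, 0, 0]  score +0 (running 4)
Board after move:
 4  4 16 16
 8  0 64  0
 0  0  4  0
 0  0  0  0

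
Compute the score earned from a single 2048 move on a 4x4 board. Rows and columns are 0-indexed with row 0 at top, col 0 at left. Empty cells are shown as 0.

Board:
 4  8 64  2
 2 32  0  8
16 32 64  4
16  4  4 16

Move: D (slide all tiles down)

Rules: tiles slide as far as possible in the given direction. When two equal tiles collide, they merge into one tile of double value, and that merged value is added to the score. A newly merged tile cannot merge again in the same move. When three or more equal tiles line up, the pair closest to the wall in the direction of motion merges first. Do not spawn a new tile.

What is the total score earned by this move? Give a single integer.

Answer: 224

Derivation:
Slide down:
col 0: [4, 2, 16, 16] -> [0, 4, 2, 32]  score +32 (running 32)
col 1: [8, 32, 32, 4] -> [0, 8, 64, 4]  score +64 (running 96)
col 2: [64, 0, 64, 4] -> [0, 0, 128, 4]  score +128 (running 224)
col 3: [2, 8, 4, 16] -> [2, 8, 4, 16]  score +0 (running 224)
Board after move:
  0   0   0   2
  4   8   0   8
  2  64 128   4
 32   4   4  16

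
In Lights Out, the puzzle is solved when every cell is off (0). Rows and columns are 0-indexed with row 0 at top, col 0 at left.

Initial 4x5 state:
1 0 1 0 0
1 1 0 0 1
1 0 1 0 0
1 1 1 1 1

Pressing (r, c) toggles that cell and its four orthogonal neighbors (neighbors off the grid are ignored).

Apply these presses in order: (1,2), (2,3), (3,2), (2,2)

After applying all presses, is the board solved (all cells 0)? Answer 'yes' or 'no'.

After press 1 at (1,2):
1 0 0 0 0
1 0 1 1 1
1 0 0 0 0
1 1 1 1 1

After press 2 at (2,3):
1 0 0 0 0
1 0 1 0 1
1 0 1 1 1
1 1 1 0 1

After press 3 at (3,2):
1 0 0 0 0
1 0 1 0 1
1 0 0 1 1
1 0 0 1 1

After press 4 at (2,2):
1 0 0 0 0
1 0 0 0 1
1 1 1 0 1
1 0 1 1 1

Lights still on: 11

Answer: no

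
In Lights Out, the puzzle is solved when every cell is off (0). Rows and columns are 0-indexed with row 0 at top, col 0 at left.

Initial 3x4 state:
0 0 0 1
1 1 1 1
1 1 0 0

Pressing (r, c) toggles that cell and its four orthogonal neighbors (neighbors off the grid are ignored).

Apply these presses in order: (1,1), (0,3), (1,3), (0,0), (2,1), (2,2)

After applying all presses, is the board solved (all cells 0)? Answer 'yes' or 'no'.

Answer: no

Derivation:
After press 1 at (1,1):
0 1 0 1
0 0 0 1
1 0 0 0

After press 2 at (0,3):
0 1 1 0
0 0 0 0
1 0 0 0

After press 3 at (1,3):
0 1 1 1
0 0 1 1
1 0 0 1

After press 4 at (0,0):
1 0 1 1
1 0 1 1
1 0 0 1

After press 5 at (2,1):
1 0 1 1
1 1 1 1
0 1 1 1

After press 6 at (2,2):
1 0 1 1
1 1 0 1
0 0 0 0

Lights still on: 6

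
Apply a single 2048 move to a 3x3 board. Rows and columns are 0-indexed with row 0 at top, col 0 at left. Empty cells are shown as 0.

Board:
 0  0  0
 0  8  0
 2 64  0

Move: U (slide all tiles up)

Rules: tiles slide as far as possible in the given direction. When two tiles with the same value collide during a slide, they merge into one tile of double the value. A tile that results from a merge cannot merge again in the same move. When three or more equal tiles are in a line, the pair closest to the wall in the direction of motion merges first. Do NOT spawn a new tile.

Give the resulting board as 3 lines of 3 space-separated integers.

Slide up:
col 0: [0, 0, 2] -> [2, 0, 0]
col 1: [0, 8, 64] -> [8, 64, 0]
col 2: [0, 0, 0] -> [0, 0, 0]

Answer:  2  8  0
 0 64  0
 0  0  0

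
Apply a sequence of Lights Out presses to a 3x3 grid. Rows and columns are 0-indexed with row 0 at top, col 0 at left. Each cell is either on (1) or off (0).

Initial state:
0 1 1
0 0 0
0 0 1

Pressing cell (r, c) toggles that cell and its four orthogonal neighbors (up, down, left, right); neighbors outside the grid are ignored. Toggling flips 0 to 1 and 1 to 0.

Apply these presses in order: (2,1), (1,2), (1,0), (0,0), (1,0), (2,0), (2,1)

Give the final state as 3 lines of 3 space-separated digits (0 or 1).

Answer: 1 0 0
0 1 1
1 1 0

Derivation:
After press 1 at (2,1):
0 1 1
0 1 0
1 1 0

After press 2 at (1,2):
0 1 0
0 0 1
1 1 1

After press 3 at (1,0):
1 1 0
1 1 1
0 1 1

After press 4 at (0,0):
0 0 0
0 1 1
0 1 1

After press 5 at (1,0):
1 0 0
1 0 1
1 1 1

After press 6 at (2,0):
1 0 0
0 0 1
0 0 1

After press 7 at (2,1):
1 0 0
0 1 1
1 1 0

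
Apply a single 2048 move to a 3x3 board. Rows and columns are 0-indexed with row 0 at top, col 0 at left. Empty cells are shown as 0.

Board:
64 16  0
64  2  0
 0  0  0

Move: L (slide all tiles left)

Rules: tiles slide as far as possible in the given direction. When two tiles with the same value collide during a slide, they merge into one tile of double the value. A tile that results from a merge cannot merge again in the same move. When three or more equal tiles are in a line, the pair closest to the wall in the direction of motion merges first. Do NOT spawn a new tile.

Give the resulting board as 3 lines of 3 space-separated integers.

Answer: 64 16  0
64  2  0
 0  0  0

Derivation:
Slide left:
row 0: [64, 16, 0] -> [64, 16, 0]
row 1: [64, 2, 0] -> [64, 2, 0]
row 2: [0, 0, 0] -> [0, 0, 0]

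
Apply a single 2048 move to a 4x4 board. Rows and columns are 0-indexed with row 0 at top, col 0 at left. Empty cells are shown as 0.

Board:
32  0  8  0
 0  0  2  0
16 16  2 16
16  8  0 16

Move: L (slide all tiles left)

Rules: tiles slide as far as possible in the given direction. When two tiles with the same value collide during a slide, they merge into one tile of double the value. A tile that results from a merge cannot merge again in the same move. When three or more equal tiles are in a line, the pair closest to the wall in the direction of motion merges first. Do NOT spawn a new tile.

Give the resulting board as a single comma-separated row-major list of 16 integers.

Slide left:
row 0: [32, 0, 8, 0] -> [32, 8, 0, 0]
row 1: [0, 0, 2, 0] -> [2, 0, 0, 0]
row 2: [16, 16, 2, 16] -> [32, 2, 16, 0]
row 3: [16, 8, 0, 16] -> [16, 8, 16, 0]

Answer: 32, 8, 0, 0, 2, 0, 0, 0, 32, 2, 16, 0, 16, 8, 16, 0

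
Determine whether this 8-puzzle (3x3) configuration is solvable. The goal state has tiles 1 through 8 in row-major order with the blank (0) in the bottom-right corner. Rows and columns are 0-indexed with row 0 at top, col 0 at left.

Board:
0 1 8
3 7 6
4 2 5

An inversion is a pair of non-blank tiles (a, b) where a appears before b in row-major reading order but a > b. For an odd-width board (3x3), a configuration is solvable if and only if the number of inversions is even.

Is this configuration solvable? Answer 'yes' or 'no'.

Inversions (pairs i<j in row-major order where tile[i] > tile[j] > 0): 15
15 is odd, so the puzzle is not solvable.

Answer: no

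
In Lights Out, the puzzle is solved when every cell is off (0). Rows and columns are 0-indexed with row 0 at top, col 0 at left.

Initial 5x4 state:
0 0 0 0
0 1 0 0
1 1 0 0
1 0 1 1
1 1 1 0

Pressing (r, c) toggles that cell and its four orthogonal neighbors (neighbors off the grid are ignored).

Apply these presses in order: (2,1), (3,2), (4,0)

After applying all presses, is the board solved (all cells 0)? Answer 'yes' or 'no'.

Answer: yes

Derivation:
After press 1 at (2,1):
0 0 0 0
0 0 0 0
0 0 1 0
1 1 1 1
1 1 1 0

After press 2 at (3,2):
0 0 0 0
0 0 0 0
0 0 0 0
1 0 0 0
1 1 0 0

After press 3 at (4,0):
0 0 0 0
0 0 0 0
0 0 0 0
0 0 0 0
0 0 0 0

Lights still on: 0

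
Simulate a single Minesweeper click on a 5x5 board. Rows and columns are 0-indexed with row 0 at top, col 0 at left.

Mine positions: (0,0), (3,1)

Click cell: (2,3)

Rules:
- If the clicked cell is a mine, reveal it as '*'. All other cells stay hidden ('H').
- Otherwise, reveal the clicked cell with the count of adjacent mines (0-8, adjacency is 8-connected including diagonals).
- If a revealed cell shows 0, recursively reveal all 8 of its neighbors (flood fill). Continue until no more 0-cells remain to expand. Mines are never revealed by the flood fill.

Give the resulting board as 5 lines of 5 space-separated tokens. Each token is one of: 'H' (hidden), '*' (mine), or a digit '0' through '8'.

H 1 0 0 0
H 1 0 0 0
H 1 1 0 0
H H 1 0 0
H H 1 0 0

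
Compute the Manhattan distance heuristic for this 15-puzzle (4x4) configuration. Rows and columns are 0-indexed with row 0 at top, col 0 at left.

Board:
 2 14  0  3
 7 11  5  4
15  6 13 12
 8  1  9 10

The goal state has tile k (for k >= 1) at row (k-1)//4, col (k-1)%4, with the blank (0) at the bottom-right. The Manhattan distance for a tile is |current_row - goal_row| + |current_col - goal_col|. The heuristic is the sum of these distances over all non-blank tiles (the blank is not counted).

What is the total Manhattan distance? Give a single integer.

Answer: 34

Derivation:
Tile 2: at (0,0), goal (0,1), distance |0-0|+|0-1| = 1
Tile 14: at (0,1), goal (3,1), distance |0-3|+|1-1| = 3
Tile 3: at (0,3), goal (0,2), distance |0-0|+|3-2| = 1
Tile 7: at (1,0), goal (1,2), distance |1-1|+|0-2| = 2
Tile 11: at (1,1), goal (2,2), distance |1-2|+|1-2| = 2
Tile 5: at (1,2), goal (1,0), distance |1-1|+|2-0| = 2
Tile 4: at (1,3), goal (0,3), distance |1-0|+|3-3| = 1
Tile 15: at (2,0), goal (3,2), distance |2-3|+|0-2| = 3
Tile 6: at (2,1), goal (1,1), distance |2-1|+|1-1| = 1
Tile 13: at (2,2), goal (3,0), distance |2-3|+|2-0| = 3
Tile 12: at (2,3), goal (2,3), distance |2-2|+|3-3| = 0
Tile 8: at (3,0), goal (1,3), distance |3-1|+|0-3| = 5
Tile 1: at (3,1), goal (0,0), distance |3-0|+|1-0| = 4
Tile 9: at (3,2), goal (2,0), distance |3-2|+|2-0| = 3
Tile 10: at (3,3), goal (2,1), distance |3-2|+|3-1| = 3
Sum: 1 + 3 + 1 + 2 + 2 + 2 + 1 + 3 + 1 + 3 + 0 + 5 + 4 + 3 + 3 = 34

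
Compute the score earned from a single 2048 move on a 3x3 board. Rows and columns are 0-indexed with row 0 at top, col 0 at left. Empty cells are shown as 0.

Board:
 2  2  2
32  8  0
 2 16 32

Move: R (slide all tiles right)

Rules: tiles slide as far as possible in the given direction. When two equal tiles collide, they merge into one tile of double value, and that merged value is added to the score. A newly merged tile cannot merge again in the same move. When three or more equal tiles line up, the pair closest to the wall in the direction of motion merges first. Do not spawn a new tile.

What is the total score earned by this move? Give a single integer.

Slide right:
row 0: [2, 2, 2] -> [0, 2, 4]  score +4 (running 4)
row 1: [32, 8, 0] -> [0, 32, 8]  score +0 (running 4)
row 2: [2, 16, 32] -> [2, 16, 32]  score +0 (running 4)
Board after move:
 0  2  4
 0 32  8
 2 16 32

Answer: 4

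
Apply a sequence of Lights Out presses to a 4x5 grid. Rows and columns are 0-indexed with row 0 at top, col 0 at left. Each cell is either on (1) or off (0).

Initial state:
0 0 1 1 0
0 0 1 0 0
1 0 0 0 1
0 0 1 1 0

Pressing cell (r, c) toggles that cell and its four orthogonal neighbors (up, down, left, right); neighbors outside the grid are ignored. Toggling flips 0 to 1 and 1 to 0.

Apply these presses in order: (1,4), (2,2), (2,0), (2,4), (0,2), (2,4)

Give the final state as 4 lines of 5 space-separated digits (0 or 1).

After press 1 at (1,4):
0 0 1 1 1
0 0 1 1 1
1 0 0 0 0
0 0 1 1 0

After press 2 at (2,2):
0 0 1 1 1
0 0 0 1 1
1 1 1 1 0
0 0 0 1 0

After press 3 at (2,0):
0 0 1 1 1
1 0 0 1 1
0 0 1 1 0
1 0 0 1 0

After press 4 at (2,4):
0 0 1 1 1
1 0 0 1 0
0 0 1 0 1
1 0 0 1 1

After press 5 at (0,2):
0 1 0 0 1
1 0 1 1 0
0 0 1 0 1
1 0 0 1 1

After press 6 at (2,4):
0 1 0 0 1
1 0 1 1 1
0 0 1 1 0
1 0 0 1 0

Answer: 0 1 0 0 1
1 0 1 1 1
0 0 1 1 0
1 0 0 1 0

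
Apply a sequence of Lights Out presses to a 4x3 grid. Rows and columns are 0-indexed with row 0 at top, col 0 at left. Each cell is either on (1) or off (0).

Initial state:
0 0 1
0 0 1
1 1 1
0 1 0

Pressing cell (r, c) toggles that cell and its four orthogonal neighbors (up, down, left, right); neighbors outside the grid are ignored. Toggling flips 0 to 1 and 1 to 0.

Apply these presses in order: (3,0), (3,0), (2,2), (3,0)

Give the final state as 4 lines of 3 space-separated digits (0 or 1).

Answer: 0 0 1
0 0 0
0 0 0
1 0 1

Derivation:
After press 1 at (3,0):
0 0 1
0 0 1
0 1 1
1 0 0

After press 2 at (3,0):
0 0 1
0 0 1
1 1 1
0 1 0

After press 3 at (2,2):
0 0 1
0 0 0
1 0 0
0 1 1

After press 4 at (3,0):
0 0 1
0 0 0
0 0 0
1 0 1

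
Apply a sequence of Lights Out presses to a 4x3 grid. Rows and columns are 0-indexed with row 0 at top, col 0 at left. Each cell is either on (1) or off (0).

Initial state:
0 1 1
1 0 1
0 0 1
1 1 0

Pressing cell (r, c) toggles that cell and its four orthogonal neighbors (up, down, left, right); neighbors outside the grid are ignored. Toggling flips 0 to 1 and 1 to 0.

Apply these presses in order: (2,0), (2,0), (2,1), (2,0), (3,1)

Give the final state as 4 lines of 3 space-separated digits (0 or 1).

Answer: 0 1 1
0 1 1
0 1 0
1 1 1

Derivation:
After press 1 at (2,0):
0 1 1
0 0 1
1 1 1
0 1 0

After press 2 at (2,0):
0 1 1
1 0 1
0 0 1
1 1 0

After press 3 at (2,1):
0 1 1
1 1 1
1 1 0
1 0 0

After press 4 at (2,0):
0 1 1
0 1 1
0 0 0
0 0 0

After press 5 at (3,1):
0 1 1
0 1 1
0 1 0
1 1 1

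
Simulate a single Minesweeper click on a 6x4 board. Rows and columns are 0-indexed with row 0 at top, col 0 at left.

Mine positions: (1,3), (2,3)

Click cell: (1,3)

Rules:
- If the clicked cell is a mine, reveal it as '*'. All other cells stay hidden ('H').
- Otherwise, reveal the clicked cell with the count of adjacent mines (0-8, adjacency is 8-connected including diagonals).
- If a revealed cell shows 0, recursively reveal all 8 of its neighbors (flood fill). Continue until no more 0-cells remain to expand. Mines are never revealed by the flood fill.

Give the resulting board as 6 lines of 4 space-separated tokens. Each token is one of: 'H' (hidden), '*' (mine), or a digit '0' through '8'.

H H H H
H H H *
H H H H
H H H H
H H H H
H H H H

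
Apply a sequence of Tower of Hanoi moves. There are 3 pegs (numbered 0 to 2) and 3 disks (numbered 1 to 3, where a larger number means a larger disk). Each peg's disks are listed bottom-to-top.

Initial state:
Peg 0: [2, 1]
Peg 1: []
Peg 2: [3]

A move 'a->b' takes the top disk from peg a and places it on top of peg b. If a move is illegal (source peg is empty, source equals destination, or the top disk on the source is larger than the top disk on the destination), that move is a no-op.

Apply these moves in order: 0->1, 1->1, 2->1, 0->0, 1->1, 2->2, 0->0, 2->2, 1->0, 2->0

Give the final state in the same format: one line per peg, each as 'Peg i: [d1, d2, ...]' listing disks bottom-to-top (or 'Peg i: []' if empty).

After move 1 (0->1):
Peg 0: [2]
Peg 1: [1]
Peg 2: [3]

After move 2 (1->1):
Peg 0: [2]
Peg 1: [1]
Peg 2: [3]

After move 3 (2->1):
Peg 0: [2]
Peg 1: [1]
Peg 2: [3]

After move 4 (0->0):
Peg 0: [2]
Peg 1: [1]
Peg 2: [3]

After move 5 (1->1):
Peg 0: [2]
Peg 1: [1]
Peg 2: [3]

After move 6 (2->2):
Peg 0: [2]
Peg 1: [1]
Peg 2: [3]

After move 7 (0->0):
Peg 0: [2]
Peg 1: [1]
Peg 2: [3]

After move 8 (2->2):
Peg 0: [2]
Peg 1: [1]
Peg 2: [3]

After move 9 (1->0):
Peg 0: [2, 1]
Peg 1: []
Peg 2: [3]

After move 10 (2->0):
Peg 0: [2, 1]
Peg 1: []
Peg 2: [3]

Answer: Peg 0: [2, 1]
Peg 1: []
Peg 2: [3]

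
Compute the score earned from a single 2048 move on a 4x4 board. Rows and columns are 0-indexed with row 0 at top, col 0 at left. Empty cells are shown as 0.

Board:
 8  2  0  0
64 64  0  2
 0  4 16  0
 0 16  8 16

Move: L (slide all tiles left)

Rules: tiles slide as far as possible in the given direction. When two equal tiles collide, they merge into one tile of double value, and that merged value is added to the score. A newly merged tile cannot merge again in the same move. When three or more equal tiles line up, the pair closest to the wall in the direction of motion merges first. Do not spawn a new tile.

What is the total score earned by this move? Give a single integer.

Slide left:
row 0: [8, 2, 0, 0] -> [8, 2, 0, 0]  score +0 (running 0)
row 1: [64, 64, 0, 2] -> [128, 2, 0, 0]  score +128 (running 128)
row 2: [0, 4, 16, 0] -> [4, 16, 0, 0]  score +0 (running 128)
row 3: [0, 16, 8, 16] -> [16, 8, 16, 0]  score +0 (running 128)
Board after move:
  8   2   0   0
128   2   0   0
  4  16   0   0
 16   8  16   0

Answer: 128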